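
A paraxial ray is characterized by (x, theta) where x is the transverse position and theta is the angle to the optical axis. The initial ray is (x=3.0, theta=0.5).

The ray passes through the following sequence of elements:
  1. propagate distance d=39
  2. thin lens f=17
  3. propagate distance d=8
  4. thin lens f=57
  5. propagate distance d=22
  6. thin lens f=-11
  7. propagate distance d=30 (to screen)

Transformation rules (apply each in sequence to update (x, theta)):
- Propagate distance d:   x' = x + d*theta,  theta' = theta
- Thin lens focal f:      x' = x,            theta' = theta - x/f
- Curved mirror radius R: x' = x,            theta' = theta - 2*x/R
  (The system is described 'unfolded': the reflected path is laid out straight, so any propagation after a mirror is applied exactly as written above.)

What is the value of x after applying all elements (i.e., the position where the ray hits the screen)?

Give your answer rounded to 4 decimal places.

Initial: x=3.0000 theta=0.5000
After 1 (propagate distance d=39): x=22.5000 theta=0.5000
After 2 (thin lens f=17): x=22.5000 theta=-14/17 (≈-0.8235)
After 3 (propagate distance d=8): x=541/34 (≈15.9118) theta=-14/17 (≈-0.8235)
After 4 (thin lens f=57): x=541/34 (≈15.9118) theta=-2137/1938 (≈-1.1027)
After 5 (propagate distance d=22): x=-16177/1938 (≈-8.3473) theta=-2137/1938 (≈-1.1027)
After 6 (thin lens f=-11): x=-16177/1938 (≈-8.3473) theta=-6614/3553 (≈-1.8615)
After 7 (propagate distance d=30 (to screen)): x=-1368467/21318 (≈-64.1930) theta=-6614/3553 (≈-1.8615)
Rounded to 4 decimal places: x = -64.1930

Answer: -64.1930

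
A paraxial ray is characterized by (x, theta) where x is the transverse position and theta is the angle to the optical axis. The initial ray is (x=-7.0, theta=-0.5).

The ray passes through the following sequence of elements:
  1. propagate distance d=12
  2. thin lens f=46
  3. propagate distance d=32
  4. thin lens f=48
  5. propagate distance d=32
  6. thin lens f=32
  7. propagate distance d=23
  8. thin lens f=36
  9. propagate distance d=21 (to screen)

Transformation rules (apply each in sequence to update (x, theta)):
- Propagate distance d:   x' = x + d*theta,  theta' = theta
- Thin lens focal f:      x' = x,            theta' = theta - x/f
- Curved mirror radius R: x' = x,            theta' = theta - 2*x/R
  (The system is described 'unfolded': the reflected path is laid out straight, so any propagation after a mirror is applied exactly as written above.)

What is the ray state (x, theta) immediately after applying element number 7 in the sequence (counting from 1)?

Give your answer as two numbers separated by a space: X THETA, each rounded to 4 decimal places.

Answer: 0.7351 0.6236

Derivation:
Initial: x=-7.0000 theta=-0.5000
After 1 (propagate distance d=12): x=-13.0000 theta=-0.5000
After 2 (thin lens f=46): x=-13.0000 theta=-5/23 (≈-0.2174)
After 3 (propagate distance d=32): x=-459/23 (≈-19.9565) theta=-5/23 (≈-0.2174)
After 4 (thin lens f=48): x=-459/23 (≈-19.9565) theta=73/368 (≈0.1984)
After 5 (propagate distance d=32): x=-313/23 (≈-13.6087) theta=73/368 (≈0.1984)
After 6 (thin lens f=32): x=-313/23 (≈-13.6087) theta=459/736 (≈0.6236)
After 7 (propagate distance d=23): x=541/736 (≈0.7351) theta=459/736 (≈0.6236)
Rounded to 4 decimal places: x = 0.7351, theta = 0.6236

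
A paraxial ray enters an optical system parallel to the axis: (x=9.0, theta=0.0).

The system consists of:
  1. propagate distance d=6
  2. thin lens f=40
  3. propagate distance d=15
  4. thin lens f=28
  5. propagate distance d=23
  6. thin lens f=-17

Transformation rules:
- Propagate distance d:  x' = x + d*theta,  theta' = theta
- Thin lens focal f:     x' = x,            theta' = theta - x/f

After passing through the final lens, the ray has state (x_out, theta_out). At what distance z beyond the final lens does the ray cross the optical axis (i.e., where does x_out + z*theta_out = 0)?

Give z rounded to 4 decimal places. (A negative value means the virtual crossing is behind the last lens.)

Initial: x=9.0000 theta=0.0000
After 1 (propagate distance d=6): x=9.0000 theta=0.0000
After 2 (thin lens f=40): x=9.0000 theta=-0.2250
After 3 (propagate distance d=15): x=5.6250 theta=-0.2250
After 4 (thin lens f=28): x=5.6250 theta=-477/1120 (≈-0.4259)
After 5 (propagate distance d=23): x=-4671/1120 (≈-4.1705) theta=-477/1120 (≈-0.4259)
After 6 (thin lens f=-17): x=-4671/1120 (≈-4.1705) theta=-639/952 (≈-0.6712)
z_focus = -x_out/theta_out = -(-4671/1120)/(-639/952) = -8823/1420 ≈ -6.2134
Rounded to 4 decimal places: z = -6.2134

Answer: -6.2134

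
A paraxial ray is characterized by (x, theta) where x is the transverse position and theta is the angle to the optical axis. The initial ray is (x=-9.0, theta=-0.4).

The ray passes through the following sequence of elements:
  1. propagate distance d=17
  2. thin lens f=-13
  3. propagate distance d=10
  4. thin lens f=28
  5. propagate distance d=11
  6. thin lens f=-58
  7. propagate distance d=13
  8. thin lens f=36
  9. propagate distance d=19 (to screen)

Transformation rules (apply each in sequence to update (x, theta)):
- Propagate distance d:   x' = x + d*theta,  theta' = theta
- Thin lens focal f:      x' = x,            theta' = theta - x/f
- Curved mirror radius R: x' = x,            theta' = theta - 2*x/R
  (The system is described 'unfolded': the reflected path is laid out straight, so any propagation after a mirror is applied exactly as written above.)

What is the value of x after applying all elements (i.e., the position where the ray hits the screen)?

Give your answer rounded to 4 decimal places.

Initial: x=-9.0000 theta=-0.4000
After 1 (propagate distance d=17): x=-15.8000 theta=-0.4000
After 2 (thin lens f=-13): x=-15.8000 theta=-21/13 (≈-1.6154)
After 3 (propagate distance d=10): x=-2077/65 (≈-31.9538) theta=-21/13 (≈-1.6154)
After 4 (thin lens f=28): x=-2077/65 (≈-31.9538) theta=-863/1820 (≈-0.4742)
After 5 (propagate distance d=11): x=-67649/1820 (≈-37.1698) theta=-863/1820 (≈-0.4742)
After 6 (thin lens f=-58): x=-67649/1820 (≈-37.1698) theta=-117703/105560 (≈-1.1150)
After 7 (propagate distance d=13): x=-5453781/105560 (≈-51.6652) theta=-117703/105560 (≈-1.1150)
After 8 (thin lens f=36): x=-5453781/105560 (≈-51.6652) theta=405491/1266720 (≈0.3201)
After 9 (propagate distance d=19 (to screen)): x=-57741043/1266720 (≈-45.5831) theta=405491/1266720 (≈0.3201)
Rounded to 4 decimal places: x = -45.5831

Answer: -45.5831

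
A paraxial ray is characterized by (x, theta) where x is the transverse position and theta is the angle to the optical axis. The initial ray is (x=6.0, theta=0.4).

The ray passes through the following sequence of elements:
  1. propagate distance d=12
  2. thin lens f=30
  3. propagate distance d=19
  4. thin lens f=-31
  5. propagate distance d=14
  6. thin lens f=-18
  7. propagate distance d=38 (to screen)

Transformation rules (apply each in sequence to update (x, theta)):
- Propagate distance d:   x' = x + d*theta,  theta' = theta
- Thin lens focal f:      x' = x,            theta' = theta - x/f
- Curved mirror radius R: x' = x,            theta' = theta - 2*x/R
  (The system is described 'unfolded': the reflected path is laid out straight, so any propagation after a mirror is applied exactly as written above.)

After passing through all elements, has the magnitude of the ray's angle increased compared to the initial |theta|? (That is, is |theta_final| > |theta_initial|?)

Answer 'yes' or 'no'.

Answer: yes

Derivation:
Initial: x=6.0000 theta=0.4000
After 1 (propagate distance d=12): x=10.8000 theta=0.4000
After 2 (thin lens f=30): x=10.8000 theta=0.0400
After 3 (propagate distance d=19): x=11.5600 theta=0.0400
After 4 (thin lens f=-31): x=11.5600 theta=64/155 (≈0.4129)
After 5 (propagate distance d=14): x=13439/775 (≈17.3406) theta=64/155 (≈0.4129)
After 6 (thin lens f=-18): x=13439/775 (≈17.3406) theta=19199/13950 (≈1.3763)
After 7 (propagate distance d=38 (to screen)): x=485732/6975 (≈69.6390) theta=19199/13950 (≈1.3763)
|theta_initial|=0.4000 |theta_final|=19199/13950 (≈1.3763) -> increased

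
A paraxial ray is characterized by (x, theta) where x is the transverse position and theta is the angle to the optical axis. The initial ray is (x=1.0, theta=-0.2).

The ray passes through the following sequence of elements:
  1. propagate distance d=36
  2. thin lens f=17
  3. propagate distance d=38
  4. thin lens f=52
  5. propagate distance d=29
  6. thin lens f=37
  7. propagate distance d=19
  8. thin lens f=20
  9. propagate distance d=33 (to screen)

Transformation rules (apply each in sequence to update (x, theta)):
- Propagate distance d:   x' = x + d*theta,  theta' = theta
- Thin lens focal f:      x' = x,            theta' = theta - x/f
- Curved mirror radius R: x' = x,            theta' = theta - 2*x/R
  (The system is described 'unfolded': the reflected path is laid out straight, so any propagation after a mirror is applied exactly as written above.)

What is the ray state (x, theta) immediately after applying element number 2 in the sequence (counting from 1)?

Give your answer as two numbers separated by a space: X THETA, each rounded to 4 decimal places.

Answer: -6.2000 0.1647

Derivation:
Initial: x=1.0000 theta=-0.2000
After 1 (propagate distance d=36): x=-6.2000 theta=-0.2000
After 2 (thin lens f=17): x=-6.2000 theta=14/85 (≈0.1647)
Rounded to 4 decimal places: x = -6.2000, theta = 0.1647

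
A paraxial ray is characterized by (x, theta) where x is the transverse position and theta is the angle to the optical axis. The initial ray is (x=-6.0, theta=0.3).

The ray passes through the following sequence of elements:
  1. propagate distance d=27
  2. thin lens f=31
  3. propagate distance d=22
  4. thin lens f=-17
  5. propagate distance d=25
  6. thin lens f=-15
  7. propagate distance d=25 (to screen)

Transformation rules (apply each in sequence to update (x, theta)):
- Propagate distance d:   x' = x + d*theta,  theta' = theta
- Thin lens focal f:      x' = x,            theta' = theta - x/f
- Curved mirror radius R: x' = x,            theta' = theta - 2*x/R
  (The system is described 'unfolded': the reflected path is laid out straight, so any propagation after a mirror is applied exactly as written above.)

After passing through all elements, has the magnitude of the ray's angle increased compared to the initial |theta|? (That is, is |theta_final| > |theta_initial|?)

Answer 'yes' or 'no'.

Answer: yes

Derivation:
Initial: x=-6.0000 theta=0.3000
After 1 (propagate distance d=27): x=2.1000 theta=0.3000
After 2 (thin lens f=31): x=2.1000 theta=36/155 (≈0.2323)
After 3 (propagate distance d=22): x=447/62 (≈7.2097) theta=36/155 (≈0.2323)
After 4 (thin lens f=-17): x=447/62 (≈7.2097) theta=3459/5270 (≈0.6564)
After 5 (propagate distance d=25): x=12447/527 (≈23.6186) theta=3459/5270 (≈0.6564)
After 6 (thin lens f=-15): x=12447/527 (≈23.6186) theta=11757/5270 (≈2.2309)
After 7 (propagate distance d=25 (to screen)): x=83679/1054 (≈79.3918) theta=11757/5270 (≈2.2309)
|theta_initial|=0.3000 |theta_final|=11757/5270 (≈2.2309) -> increased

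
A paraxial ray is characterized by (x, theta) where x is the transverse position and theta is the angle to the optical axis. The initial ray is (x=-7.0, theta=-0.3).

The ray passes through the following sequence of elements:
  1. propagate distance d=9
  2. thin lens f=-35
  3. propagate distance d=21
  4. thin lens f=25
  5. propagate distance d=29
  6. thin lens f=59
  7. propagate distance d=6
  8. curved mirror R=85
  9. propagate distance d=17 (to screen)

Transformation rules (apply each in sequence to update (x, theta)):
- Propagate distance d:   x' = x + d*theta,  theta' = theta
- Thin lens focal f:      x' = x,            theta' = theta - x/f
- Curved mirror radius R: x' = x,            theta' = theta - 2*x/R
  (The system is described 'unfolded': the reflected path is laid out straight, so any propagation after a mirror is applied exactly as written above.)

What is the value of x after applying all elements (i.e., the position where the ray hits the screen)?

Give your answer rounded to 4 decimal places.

Answer: 2.7678

Derivation:
Initial: x=-7.0000 theta=-0.3000
After 1 (propagate distance d=9): x=-9.7000 theta=-0.3000
After 2 (thin lens f=-35): x=-9.7000 theta=-101/175 (≈-0.5771)
After 3 (propagate distance d=21): x=-21.8200 theta=-101/175 (≈-0.5771)
After 4 (thin lens f=25): x=-21.8200 theta=2587/8750 (≈0.2957)
After 5 (propagate distance d=29): x=-57951/4375 (≈-13.2459) theta=2587/8750 (≈0.2957)
After 6 (thin lens f=59): x=-57951/4375 (≈-13.2459) theta=53707/103250 (≈0.5202)
After 7 (propagate distance d=6): x=-2613504/258125 (≈-10.1250) theta=53707/103250 (≈0.5202)
After 8 (curved mirror R=85): x=-2613504/258125 (≈-10.1250) theta=4754213/6268750 (≈0.7584)
After 9 (propagate distance d=17 (to screen)): x=7144451/2581250 (≈2.7678) theta=4754213/6268750 (≈0.7584)
Rounded to 4 decimal places: x = 2.7678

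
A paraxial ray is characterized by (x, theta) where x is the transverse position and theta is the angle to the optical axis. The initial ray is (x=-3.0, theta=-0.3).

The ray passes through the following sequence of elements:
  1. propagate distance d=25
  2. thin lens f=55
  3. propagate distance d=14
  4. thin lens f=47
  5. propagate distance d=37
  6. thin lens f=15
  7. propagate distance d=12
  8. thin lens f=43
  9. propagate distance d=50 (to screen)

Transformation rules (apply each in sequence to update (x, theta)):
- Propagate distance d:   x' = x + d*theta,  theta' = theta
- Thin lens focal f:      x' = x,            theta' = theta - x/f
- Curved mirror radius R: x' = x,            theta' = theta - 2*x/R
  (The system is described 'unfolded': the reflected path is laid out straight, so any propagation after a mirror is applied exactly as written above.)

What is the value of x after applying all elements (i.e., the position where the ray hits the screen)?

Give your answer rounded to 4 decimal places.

Initial: x=-3.0000 theta=-0.3000
After 1 (propagate distance d=25): x=-10.5000 theta=-0.3000
After 2 (thin lens f=55): x=-10.5000 theta=-6/55 (≈-0.1091)
After 3 (propagate distance d=14): x=-1323/110 (≈-12.0273) theta=-6/55 (≈-0.1091)
After 4 (thin lens f=47): x=-1323/110 (≈-12.0273) theta=69/470 (≈0.1468)
After 5 (propagate distance d=37): x=-17049/2585 (≈-6.5954) theta=69/470 (≈0.1468)
After 6 (thin lens f=15): x=-17049/2585 (≈-6.5954) theta=15161/25850 (≈0.5865)
After 7 (propagate distance d=12): x=5721/12925 (≈0.4426) theta=15161/25850 (≈0.5865)
After 8 (thin lens f=43): x=5721/12925 (≈0.4426) theta=640481/1111550 (≈0.5762)
After 9 (propagate distance d=50 (to screen)): x=16258028/555775 (≈29.2529) theta=640481/1111550 (≈0.5762)
Rounded to 4 decimal places: x = 29.2529

Answer: 29.2529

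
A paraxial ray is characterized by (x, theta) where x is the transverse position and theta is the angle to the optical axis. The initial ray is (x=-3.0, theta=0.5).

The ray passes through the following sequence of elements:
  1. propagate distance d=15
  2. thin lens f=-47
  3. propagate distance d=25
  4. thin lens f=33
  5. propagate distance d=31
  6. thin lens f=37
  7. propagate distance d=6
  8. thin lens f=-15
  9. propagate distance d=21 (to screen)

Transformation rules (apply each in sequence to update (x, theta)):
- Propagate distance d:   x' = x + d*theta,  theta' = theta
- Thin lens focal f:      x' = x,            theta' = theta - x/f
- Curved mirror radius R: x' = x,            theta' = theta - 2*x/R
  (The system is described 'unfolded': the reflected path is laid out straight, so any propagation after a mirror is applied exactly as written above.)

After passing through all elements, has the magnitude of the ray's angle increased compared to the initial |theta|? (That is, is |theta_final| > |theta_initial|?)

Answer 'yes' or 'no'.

Answer: yes

Derivation:
Initial: x=-3.0000 theta=0.5000
After 1 (propagate distance d=15): x=4.5000 theta=0.5000
After 2 (thin lens f=-47): x=4.5000 theta=28/47 (≈0.5957)
After 3 (propagate distance d=25): x=1823/94 (≈19.3936) theta=28/47 (≈0.5957)
After 4 (thin lens f=33): x=1823/94 (≈19.3936) theta=25/3102 (≈0.0081)
After 5 (propagate distance d=31): x=30467/1551 (≈19.6435) theta=25/3102 (≈0.0081)
After 6 (thin lens f=37): x=30467/1551 (≈19.6435) theta=-20003/38258 (≈-0.5228)
After 7 (propagate distance d=6): x=947252/57387 (≈16.5064) theta=-20003/38258 (≈-0.5228)
After 8 (thin lens f=-15): x=947252/57387 (≈16.5064) theta=994369/1721610 (≈0.5776)
After 9 (propagate distance d=21 (to screen)): x=5477701/191290 (≈28.6356) theta=994369/1721610 (≈0.5776)
|theta_initial|=0.5000 |theta_final|=994369/1721610 (≈0.5776) -> increased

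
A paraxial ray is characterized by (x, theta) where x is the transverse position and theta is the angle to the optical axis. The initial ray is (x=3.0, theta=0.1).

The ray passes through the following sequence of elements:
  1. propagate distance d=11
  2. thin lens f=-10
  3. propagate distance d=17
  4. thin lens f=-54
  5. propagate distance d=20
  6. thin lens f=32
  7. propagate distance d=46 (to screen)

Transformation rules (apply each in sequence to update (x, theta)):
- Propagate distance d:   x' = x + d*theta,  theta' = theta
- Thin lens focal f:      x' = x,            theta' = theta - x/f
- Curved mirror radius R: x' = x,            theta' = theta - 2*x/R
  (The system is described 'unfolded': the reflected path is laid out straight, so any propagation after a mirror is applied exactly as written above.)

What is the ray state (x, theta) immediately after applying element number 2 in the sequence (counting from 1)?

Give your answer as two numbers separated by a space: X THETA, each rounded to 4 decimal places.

Answer: 4.1000 0.5100

Derivation:
Initial: x=3.0000 theta=0.1000
After 1 (propagate distance d=11): x=4.1000 theta=0.1000
After 2 (thin lens f=-10): x=4.1000 theta=0.5100
Rounded to 4 decimal places: x = 4.1000, theta = 0.5100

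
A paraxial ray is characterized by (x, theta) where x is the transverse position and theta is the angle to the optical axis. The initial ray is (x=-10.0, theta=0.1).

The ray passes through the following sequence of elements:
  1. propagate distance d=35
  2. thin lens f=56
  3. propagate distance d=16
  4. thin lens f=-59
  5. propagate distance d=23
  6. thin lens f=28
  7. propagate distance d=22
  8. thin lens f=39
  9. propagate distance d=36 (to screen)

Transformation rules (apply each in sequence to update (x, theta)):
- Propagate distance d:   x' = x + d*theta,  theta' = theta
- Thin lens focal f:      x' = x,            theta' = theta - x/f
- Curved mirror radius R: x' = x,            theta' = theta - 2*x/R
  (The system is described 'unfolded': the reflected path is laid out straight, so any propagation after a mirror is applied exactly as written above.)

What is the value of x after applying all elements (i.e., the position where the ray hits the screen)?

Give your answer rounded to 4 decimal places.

Answer: 5.2603

Derivation:
Initial: x=-10.0000 theta=0.1000
After 1 (propagate distance d=35): x=-6.5000 theta=0.1000
After 2 (thin lens f=56): x=-6.5000 theta=121/560 (≈0.2161)
After 3 (propagate distance d=16): x=-213/70 (≈-3.0429) theta=121/560 (≈0.2161)
After 4 (thin lens f=-59): x=-213/70 (≈-3.0429) theta=1087/6608 (≈0.1645)
After 5 (propagate distance d=23): x=24469/33040 (≈0.7406) theta=1087/6608 (≈0.1645)
After 6 (thin lens f=28): x=24469/33040 (≈0.7406) theta=127711/925120 (≈0.1380)
After 7 (propagate distance d=22): x=1747387/462560 (≈3.7776) theta=127711/925120 (≈0.1380)
After 8 (thin lens f=39): x=1747387/462560 (≈3.7776) theta=297191/7215936 (≈0.0412)
After 9 (propagate distance d=36 (to screen)): x=4518823/859040 (≈5.2603) theta=297191/7215936 (≈0.0412)
Rounded to 4 decimal places: x = 5.2603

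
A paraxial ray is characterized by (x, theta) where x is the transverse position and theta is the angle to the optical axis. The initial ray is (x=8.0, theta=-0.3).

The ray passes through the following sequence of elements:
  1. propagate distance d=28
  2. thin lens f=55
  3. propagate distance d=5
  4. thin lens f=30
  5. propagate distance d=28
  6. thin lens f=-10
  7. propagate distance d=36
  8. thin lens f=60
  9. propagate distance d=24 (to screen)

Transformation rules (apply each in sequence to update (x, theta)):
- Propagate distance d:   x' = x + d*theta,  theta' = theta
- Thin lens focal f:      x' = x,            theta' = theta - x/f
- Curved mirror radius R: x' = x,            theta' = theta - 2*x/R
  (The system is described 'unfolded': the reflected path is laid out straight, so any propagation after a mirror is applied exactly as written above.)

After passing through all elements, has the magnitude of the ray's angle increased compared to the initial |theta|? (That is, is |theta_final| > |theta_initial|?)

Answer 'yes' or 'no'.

Answer: no

Derivation:
Initial: x=8.0000 theta=-0.3000
After 1 (propagate distance d=28): x=-0.4000 theta=-0.3000
After 2 (thin lens f=55): x=-0.4000 theta=-161/550 (≈-0.2927)
After 3 (propagate distance d=5): x=-41/22 (≈-1.8636) theta=-161/550 (≈-0.2927)
After 4 (thin lens f=30): x=-41/22 (≈-1.8636) theta=-761/3300 (≈-0.2306)
After 5 (propagate distance d=28): x=-13729/1650 (≈-8.3206) theta=-761/3300 (≈-0.2306)
After 6 (thin lens f=-10): x=-13729/1650 (≈-8.3206) theta=-797/750 (≈-1.0627)
After 7 (propagate distance d=36): x=-384257/8250 (≈-46.5766) theta=-797/750 (≈-1.0627)
After 8 (thin lens f=60): x=-384257/8250 (≈-46.5766) theta=-141763/495000 (≈-0.2864)
After 9 (propagate distance d=24 (to screen)): x=-734937/13750 (≈-53.4500) theta=-141763/495000 (≈-0.2864)
|theta_initial|=0.3000 |theta_final|=141763/495000 (≈0.2864) -> not increased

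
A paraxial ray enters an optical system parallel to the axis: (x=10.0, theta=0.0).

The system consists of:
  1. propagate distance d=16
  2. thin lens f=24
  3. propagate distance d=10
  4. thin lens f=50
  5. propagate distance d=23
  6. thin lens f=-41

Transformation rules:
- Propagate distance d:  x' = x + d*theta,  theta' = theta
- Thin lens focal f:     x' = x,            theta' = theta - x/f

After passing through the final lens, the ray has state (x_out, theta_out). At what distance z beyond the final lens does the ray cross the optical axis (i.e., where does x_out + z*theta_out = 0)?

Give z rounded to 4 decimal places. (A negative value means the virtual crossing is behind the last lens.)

Initial: x=10.0000 theta=0.0000
After 1 (propagate distance d=16): x=10.0000 theta=0.0000
After 2 (thin lens f=24): x=10.0000 theta=-5/12 (≈-0.4167)
After 3 (propagate distance d=10): x=35/6 (≈5.8333) theta=-5/12 (≈-0.4167)
After 4 (thin lens f=50): x=35/6 (≈5.8333) theta=-8/15 (≈-0.5333)
After 5 (propagate distance d=23): x=-193/30 (≈-6.4333) theta=-8/15 (≈-0.5333)
After 6 (thin lens f=-41): x=-193/30 (≈-6.4333) theta=-283/410 (≈-0.6902)
z_focus = -x_out/theta_out = -(-193/30)/(-283/410) = -7913/849 ≈ -9.3204
Rounded to 4 decimal places: z = -9.3204

Answer: -9.3204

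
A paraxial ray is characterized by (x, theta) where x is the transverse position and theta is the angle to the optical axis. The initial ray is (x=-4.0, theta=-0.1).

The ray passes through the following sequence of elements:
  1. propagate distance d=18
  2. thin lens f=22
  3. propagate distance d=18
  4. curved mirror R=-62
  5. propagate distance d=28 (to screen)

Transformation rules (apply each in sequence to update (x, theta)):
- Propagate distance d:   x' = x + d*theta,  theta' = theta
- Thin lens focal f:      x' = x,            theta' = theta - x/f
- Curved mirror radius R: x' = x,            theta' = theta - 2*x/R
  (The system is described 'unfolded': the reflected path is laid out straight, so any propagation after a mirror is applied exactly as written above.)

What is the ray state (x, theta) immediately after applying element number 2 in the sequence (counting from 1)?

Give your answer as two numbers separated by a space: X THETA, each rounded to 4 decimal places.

Answer: -5.8000 0.1636

Derivation:
Initial: x=-4.0000 theta=-0.1000
After 1 (propagate distance d=18): x=-5.8000 theta=-0.1000
After 2 (thin lens f=22): x=-5.8000 theta=9/55 (≈0.1636)
Rounded to 4 decimal places: x = -5.8000, theta = 0.1636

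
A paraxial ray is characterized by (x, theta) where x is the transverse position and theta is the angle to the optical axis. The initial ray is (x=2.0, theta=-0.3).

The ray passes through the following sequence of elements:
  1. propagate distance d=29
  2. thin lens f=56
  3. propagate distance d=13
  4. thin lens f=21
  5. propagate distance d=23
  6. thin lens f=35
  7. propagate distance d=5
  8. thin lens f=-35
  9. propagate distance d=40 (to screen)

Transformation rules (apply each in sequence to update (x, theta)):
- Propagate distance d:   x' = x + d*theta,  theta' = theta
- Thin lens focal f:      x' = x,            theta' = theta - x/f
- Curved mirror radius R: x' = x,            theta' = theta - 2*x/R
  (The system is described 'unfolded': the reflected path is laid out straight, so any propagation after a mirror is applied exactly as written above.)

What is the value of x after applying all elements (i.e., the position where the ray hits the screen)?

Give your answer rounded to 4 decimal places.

Initial: x=2.0000 theta=-0.3000
After 1 (propagate distance d=29): x=-6.7000 theta=-0.3000
After 2 (thin lens f=56): x=-6.7000 theta=-101/560 (≈-0.1804)
After 3 (propagate distance d=13): x=-1013/112 (≈-9.0446) theta=-101/560 (≈-0.1804)
After 4 (thin lens f=21): x=-1013/112 (≈-9.0446) theta=184/735 (≈0.2503)
After 5 (propagate distance d=23): x=-38653/11760 (≈-3.2868) theta=184/735 (≈0.2503)
After 6 (thin lens f=35): x=-38653/11760 (≈-3.2868) theta=47231/137200 (≈0.3442)
After 7 (propagate distance d=5): x=-64439/41160 (≈-1.5656) theta=47231/137200 (≈0.3442)
After 8 (thin lens f=-35): x=-64439/41160 (≈-1.5656) theta=862973/2881200 (≈0.2995)
After 9 (propagate distance d=40 (to screen)): x=1000273/96040 (≈10.4152) theta=862973/2881200 (≈0.2995)
Rounded to 4 decimal places: x = 10.4152

Answer: 10.4152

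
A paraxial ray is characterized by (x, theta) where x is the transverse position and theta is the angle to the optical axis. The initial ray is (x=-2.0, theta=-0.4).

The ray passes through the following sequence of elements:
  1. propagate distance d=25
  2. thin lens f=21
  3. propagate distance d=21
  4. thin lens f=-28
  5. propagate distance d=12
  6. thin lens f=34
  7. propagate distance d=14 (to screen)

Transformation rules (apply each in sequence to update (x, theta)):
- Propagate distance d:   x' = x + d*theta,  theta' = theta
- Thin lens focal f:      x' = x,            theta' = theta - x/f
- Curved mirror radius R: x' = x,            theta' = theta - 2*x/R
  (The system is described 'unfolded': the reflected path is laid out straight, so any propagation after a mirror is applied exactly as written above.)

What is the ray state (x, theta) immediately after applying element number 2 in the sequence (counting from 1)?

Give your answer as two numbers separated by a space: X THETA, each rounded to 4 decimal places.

Initial: x=-2.0000 theta=-0.4000
After 1 (propagate distance d=25): x=-12.0000 theta=-0.4000
After 2 (thin lens f=21): x=-12.0000 theta=6/35 (≈0.1714)
Rounded to 4 decimal places: x = -12.0000, theta = 0.1714

Answer: -12.0000 0.1714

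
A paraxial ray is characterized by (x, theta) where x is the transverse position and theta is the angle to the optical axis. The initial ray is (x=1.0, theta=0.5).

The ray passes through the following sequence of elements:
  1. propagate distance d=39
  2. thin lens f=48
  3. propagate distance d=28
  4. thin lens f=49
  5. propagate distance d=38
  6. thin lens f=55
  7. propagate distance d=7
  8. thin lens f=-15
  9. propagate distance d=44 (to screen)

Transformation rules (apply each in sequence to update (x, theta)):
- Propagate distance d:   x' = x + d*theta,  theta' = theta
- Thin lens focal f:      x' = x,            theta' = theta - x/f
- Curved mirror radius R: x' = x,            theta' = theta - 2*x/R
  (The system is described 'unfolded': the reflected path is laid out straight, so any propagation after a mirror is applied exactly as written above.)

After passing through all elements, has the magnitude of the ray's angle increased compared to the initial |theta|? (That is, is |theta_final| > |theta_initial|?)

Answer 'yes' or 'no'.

Initial: x=1.0000 theta=0.5000
After 1 (propagate distance d=39): x=20.5000 theta=0.5000
After 2 (thin lens f=48): x=20.5000 theta=7/96 (≈0.0729)
After 3 (propagate distance d=28): x=541/24 (≈22.5417) theta=7/96 (≈0.0729)
After 4 (thin lens f=49): x=541/24 (≈22.5417) theta=-607/1568 (≈-0.3871)
After 5 (propagate distance d=38): x=18419/2352 (≈7.8312) theta=-607/1568 (≈-0.3871)
After 6 (thin lens f=55): x=18419/2352 (≈7.8312) theta=-136993/258720 (≈-0.5295)
After 7 (propagate distance d=7): x=355713/86240 (≈4.1247) theta=-136993/258720 (≈-0.5295)
After 8 (thin lens f=-15): x=355713/86240 (≈4.1247) theta=-1069/4200 (≈-0.2545)
After 9 (propagate distance d=44 (to screen)): x=-9151393/1293600 (≈-7.0744) theta=-1069/4200 (≈-0.2545)
|theta_initial|=0.5000 |theta_final|=1069/4200 (≈0.2545) -> not increased

Answer: no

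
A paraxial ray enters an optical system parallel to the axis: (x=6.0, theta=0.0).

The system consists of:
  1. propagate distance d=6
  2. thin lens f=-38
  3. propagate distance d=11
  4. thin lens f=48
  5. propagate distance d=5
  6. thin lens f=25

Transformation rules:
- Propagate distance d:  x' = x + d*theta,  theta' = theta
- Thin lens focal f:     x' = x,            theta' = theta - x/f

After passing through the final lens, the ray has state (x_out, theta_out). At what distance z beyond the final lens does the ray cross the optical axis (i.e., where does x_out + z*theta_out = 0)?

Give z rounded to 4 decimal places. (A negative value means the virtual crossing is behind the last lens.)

Initial: x=6.0000 theta=0.0000
After 1 (propagate distance d=6): x=6.0000 theta=0.0000
After 2 (thin lens f=-38): x=6.0000 theta=3/19 (≈0.1579)
After 3 (propagate distance d=11): x=147/19 (≈7.7368) theta=3/19 (≈0.1579)
After 4 (thin lens f=48): x=147/19 (≈7.7368) theta=-1/304 (≈-0.0033)
After 5 (propagate distance d=5): x=2347/304 (≈7.7204) theta=-1/304 (≈-0.0033)
After 6 (thin lens f=25): x=2347/304 (≈7.7204) theta=-593/1900 (≈-0.3121)
z_focus = -x_out/theta_out = -(2347/304)/(-593/1900) = 58675/2372 ≈ 24.7365
Rounded to 4 decimal places: z = 24.7365

Answer: 24.7365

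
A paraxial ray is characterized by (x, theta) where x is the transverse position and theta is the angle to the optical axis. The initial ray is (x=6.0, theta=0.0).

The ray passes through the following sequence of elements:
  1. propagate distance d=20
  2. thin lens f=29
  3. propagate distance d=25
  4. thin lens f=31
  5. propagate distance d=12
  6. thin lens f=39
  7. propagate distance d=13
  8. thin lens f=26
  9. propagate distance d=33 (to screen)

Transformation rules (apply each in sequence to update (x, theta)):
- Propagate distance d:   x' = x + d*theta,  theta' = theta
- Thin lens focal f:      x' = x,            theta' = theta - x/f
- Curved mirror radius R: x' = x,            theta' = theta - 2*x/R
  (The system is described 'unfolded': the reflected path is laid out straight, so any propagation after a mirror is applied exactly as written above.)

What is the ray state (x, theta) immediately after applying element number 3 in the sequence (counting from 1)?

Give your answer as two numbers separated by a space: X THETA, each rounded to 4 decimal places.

Initial: x=6.0000 theta=0.0000
After 1 (propagate distance d=20): x=6.0000 theta=0.0000
After 2 (thin lens f=29): x=6.0000 theta=-6/29 (≈-0.2069)
After 3 (propagate distance d=25): x=24/29 (≈0.8276) theta=-6/29 (≈-0.2069)
Rounded to 4 decimal places: x = 0.8276, theta = -0.2069

Answer: 0.8276 -0.2069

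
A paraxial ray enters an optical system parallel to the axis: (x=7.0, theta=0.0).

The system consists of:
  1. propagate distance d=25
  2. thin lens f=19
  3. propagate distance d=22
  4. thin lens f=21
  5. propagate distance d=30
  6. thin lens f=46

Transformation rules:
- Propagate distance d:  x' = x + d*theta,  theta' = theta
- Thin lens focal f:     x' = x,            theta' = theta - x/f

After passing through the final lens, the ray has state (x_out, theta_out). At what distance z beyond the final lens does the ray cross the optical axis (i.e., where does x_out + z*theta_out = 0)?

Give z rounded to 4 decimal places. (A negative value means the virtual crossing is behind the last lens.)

Answer: -123.2800

Derivation:
Initial: x=7.0000 theta=0.0000
After 1 (propagate distance d=25): x=7.0000 theta=0.0000
After 2 (thin lens f=19): x=7.0000 theta=-7/19 (≈-0.3684)
After 3 (propagate distance d=22): x=-21/19 (≈-1.1053) theta=-7/19 (≈-0.3684)
After 4 (thin lens f=21): x=-21/19 (≈-1.1053) theta=-6/19 (≈-0.3158)
After 5 (propagate distance d=30): x=-201/19 (≈-10.5789) theta=-6/19 (≈-0.3158)
After 6 (thin lens f=46): x=-201/19 (≈-10.5789) theta=-75/874 (≈-0.0858)
z_focus = -x_out/theta_out = -(-201/19)/(-75/874) = -123.2800
Rounded to 4 decimal places: z = -123.2800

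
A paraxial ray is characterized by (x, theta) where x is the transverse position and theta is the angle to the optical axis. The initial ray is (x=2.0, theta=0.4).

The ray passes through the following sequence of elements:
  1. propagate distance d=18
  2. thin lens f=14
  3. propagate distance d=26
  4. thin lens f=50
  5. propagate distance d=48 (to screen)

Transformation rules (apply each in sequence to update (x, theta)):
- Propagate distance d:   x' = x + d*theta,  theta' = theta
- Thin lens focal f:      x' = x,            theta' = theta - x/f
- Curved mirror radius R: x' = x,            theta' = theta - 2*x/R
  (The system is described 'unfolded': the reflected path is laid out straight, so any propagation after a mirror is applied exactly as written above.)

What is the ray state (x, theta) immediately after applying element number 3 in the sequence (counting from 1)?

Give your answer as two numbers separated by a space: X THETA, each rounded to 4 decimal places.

Answer: 2.5143 -0.2571

Derivation:
Initial: x=2.0000 theta=0.4000
After 1 (propagate distance d=18): x=9.2000 theta=0.4000
After 2 (thin lens f=14): x=9.2000 theta=-9/35 (≈-0.2571)
After 3 (propagate distance d=26): x=88/35 (≈2.5143) theta=-9/35 (≈-0.2571)
Rounded to 4 decimal places: x = 2.5143, theta = -0.2571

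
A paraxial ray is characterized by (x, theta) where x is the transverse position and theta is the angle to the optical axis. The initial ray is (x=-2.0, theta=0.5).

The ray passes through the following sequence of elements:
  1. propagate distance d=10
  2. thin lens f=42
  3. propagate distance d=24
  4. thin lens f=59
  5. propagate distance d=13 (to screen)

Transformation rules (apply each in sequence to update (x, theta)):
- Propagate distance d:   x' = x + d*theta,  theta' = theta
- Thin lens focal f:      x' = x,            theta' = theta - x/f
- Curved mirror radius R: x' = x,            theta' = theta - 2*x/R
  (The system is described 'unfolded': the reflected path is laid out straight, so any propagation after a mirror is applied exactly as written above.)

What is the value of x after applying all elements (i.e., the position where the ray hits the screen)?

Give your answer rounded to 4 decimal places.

Answer: 15.9298

Derivation:
Initial: x=-2.0000 theta=0.5000
After 1 (propagate distance d=10): x=3.0000 theta=0.5000
After 2 (thin lens f=42): x=3.0000 theta=3/7 (≈0.4286)
After 3 (propagate distance d=24): x=93/7 (≈13.2857) theta=3/7 (≈0.4286)
After 4 (thin lens f=59): x=93/7 (≈13.2857) theta=12/59 (≈0.2034)
After 5 (propagate distance d=13 (to screen)): x=6579/413 (≈15.9298) theta=12/59 (≈0.2034)
Rounded to 4 decimal places: x = 15.9298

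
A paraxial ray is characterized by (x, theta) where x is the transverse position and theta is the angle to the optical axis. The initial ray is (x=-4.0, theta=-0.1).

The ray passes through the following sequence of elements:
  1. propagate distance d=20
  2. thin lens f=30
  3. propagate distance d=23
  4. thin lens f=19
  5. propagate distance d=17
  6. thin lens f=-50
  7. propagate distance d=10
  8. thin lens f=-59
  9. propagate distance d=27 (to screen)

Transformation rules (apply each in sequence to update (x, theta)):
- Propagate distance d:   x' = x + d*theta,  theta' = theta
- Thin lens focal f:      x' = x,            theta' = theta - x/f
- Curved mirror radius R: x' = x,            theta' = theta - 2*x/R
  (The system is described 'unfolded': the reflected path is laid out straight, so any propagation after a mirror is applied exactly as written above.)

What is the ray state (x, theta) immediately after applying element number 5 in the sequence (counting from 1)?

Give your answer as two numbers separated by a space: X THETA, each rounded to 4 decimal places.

Answer: 1.3105 0.2947

Derivation:
Initial: x=-4.0000 theta=-0.1000
After 1 (propagate distance d=20): x=-6.0000 theta=-0.1000
After 2 (thin lens f=30): x=-6.0000 theta=0.1000
After 3 (propagate distance d=23): x=-3.7000 theta=0.1000
After 4 (thin lens f=19): x=-3.7000 theta=28/95 (≈0.2947)
After 5 (propagate distance d=17): x=249/190 (≈1.3105) theta=28/95 (≈0.2947)
Rounded to 4 decimal places: x = 1.3105, theta = 0.2947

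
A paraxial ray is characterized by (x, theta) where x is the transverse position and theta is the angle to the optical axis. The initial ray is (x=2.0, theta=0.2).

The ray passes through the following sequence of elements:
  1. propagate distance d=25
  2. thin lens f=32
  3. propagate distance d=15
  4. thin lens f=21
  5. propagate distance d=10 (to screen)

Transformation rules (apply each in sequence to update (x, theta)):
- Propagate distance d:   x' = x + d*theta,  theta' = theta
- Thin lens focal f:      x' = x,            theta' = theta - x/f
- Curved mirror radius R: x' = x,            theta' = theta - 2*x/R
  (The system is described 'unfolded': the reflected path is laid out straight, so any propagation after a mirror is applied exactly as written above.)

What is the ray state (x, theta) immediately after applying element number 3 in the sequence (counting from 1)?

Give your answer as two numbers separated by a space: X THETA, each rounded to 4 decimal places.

Answer: 6.7188 -0.0188

Derivation:
Initial: x=2.0000 theta=0.2000
After 1 (propagate distance d=25): x=7.0000 theta=0.2000
After 2 (thin lens f=32): x=7.0000 theta=-3/160 (≈-0.0188)
After 3 (propagate distance d=15): x=215/32 (≈6.7188) theta=-3/160 (≈-0.0188)
Rounded to 4 decimal places: x = 6.7188, theta = -0.0188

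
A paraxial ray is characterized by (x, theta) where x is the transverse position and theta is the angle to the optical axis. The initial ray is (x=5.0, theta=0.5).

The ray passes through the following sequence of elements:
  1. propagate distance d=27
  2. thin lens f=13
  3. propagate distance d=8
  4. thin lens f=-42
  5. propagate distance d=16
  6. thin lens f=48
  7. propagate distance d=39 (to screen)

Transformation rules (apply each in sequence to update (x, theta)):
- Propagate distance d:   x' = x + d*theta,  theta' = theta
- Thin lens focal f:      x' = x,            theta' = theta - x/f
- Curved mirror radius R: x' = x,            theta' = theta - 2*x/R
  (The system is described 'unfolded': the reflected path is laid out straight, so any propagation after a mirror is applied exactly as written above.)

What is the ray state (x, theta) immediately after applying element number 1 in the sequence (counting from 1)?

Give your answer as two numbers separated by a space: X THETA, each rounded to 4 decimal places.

Initial: x=5.0000 theta=0.5000
After 1 (propagate distance d=27): x=18.5000 theta=0.5000
Rounded to 4 decimal places: x = 18.5000, theta = 0.5000

Answer: 18.5000 0.5000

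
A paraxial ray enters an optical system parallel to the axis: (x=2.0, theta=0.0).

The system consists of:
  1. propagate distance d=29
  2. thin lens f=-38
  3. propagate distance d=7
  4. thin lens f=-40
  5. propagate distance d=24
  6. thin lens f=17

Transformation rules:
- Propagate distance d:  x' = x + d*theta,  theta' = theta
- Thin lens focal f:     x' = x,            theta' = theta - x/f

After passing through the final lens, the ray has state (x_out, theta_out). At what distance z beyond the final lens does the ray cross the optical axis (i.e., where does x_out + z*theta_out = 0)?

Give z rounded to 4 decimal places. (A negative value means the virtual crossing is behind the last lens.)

Initial: x=2.0000 theta=0.0000
After 1 (propagate distance d=29): x=2.0000 theta=0.0000
After 2 (thin lens f=-38): x=2.0000 theta=1/19 (≈0.0526)
After 3 (propagate distance d=7): x=45/19 (≈2.3684) theta=1/19 (≈0.0526)
After 4 (thin lens f=-40): x=45/19 (≈2.3684) theta=17/152 (≈0.1118)
After 5 (propagate distance d=24): x=96/19 (≈5.0526) theta=17/152 (≈0.1118)
After 6 (thin lens f=17): x=96/19 (≈5.0526) theta=-479/2584 (≈-0.1854)
z_focus = -x_out/theta_out = -(96/19)/(-479/2584) = 13056/479 ≈ 27.2568
Rounded to 4 decimal places: z = 27.2568

Answer: 27.2568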